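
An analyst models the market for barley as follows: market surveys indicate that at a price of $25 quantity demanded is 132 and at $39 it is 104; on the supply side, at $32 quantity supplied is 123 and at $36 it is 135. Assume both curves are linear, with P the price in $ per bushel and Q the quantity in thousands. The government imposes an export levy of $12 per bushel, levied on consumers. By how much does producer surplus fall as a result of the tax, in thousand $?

Producer surplus falls by $541.44 thousand.

Demand slope: (104 − 132)/(39 − 25) = -2, so Qd = 182 − 2P.
Supply slope: (135 − 123)/(36 − 32) = 3, so Qs = 3P + 27.
Before the tax: set 182 − 2P = 3P + 27 → P* = $31, Q* = 120.
With the tax collected from consumers, demand (in seller-price terms) shifts: Qd = 182 − 2(P + 12).
New equilibrium: consumers pay $38.2, suppliers receive $26.2, Q = 105.6. (Wedge: Pb − Ps = 12.)
ΔPS is the trapezoid between Q = 105.6 and Q = 120 of height $4.8: ½ · (120 + 105.6) · 4.8 = $541.44.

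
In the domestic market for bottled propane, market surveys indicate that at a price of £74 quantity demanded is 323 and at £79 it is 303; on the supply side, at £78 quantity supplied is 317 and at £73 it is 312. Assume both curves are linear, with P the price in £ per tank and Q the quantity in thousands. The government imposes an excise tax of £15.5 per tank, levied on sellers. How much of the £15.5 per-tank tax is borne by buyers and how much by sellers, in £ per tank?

Demand slope: (303 − 323)/(79 − 74) = -4, so Qd = 619 − 4P.
Supply slope: (312 − 317)/(73 − 78) = 1, so Qs = P + 239.
Before the tax: set 619 − 4P = P + 239 → P* = £76, Q* = 315.
With the tax collected from sellers, supply shifts: Qs = (P − 15.5) + 239.
New equilibrium: buyers pay £79.1, sellers receive £63.6, Q = 302.6. (Wedge: Pb − Ps = 15.5.)
Burden on buyers: £3.1; on sellers: £12.4. (They sum to £15.5.)
The less price-elastic side of the market bears the larger share of a per-unit tax.

Buyers bear £3.1 per tank; sellers bear £12.4 per tank.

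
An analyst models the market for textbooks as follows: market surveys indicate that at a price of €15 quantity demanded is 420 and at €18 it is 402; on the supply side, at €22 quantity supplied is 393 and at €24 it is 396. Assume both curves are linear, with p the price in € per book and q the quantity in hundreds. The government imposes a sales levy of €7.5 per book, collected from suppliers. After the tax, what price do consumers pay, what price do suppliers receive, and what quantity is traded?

Consumers pay €21.5; suppliers receive €14; quantity = 381.

Demand slope: (402 − 420)/(18 − 15) = -6, so qd = 510 − 6p.
Supply slope: (396 − 393)/(24 − 22) = 1.5, so qs = 1.5p + 360.
Without the tax, 510 − 6p = 1.5p + 360 gives 7.5p = 150, so p* = €20 and q* = 390.
With the tax collected from suppliers, supply shifts: qs = 1.5(p − 7.5) + 360.
Solving gives q = 381 with consumers paying €21.5 and suppliers receiving €14 (the €7.5 wedge).
The less price-elastic side of the market bears the larger share of a per-unit tax.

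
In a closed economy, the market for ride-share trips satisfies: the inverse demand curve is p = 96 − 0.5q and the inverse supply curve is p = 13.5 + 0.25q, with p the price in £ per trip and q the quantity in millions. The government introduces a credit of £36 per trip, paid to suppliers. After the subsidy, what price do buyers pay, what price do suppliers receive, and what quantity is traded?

Inverting to q(p) form: qd = 192 − 2p; qs = 4p − 54.
Without the subsidy, 192 − 2p = 4p − 54 gives 6p = 246, so p* = £41 and q* = 110.
With a per-unit subsidy paid to suppliers, each receives p + 36 per unit sold, so supply becomes qs = 4(p + 36) − 54.
Solving gives q = 158 with buyers paying £17 and suppliers receiving £53 (the £36 wedge).

Buyers pay £17; suppliers receive £53; quantity = 158.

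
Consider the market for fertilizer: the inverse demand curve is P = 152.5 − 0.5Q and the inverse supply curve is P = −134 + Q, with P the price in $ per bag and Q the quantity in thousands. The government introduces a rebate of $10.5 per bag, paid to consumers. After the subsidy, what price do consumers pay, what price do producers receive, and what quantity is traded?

Inverting to Q(P) form: Qd = 305 − 2P; Qs = P + 134.
Before the subsidy: set 305 − 2P = P + 134 → P* = $57, Q* = 191.
With a per-unit subsidy paid to consumers, each effectively pays P − 10.5, so demand becomes Qd = 305 − 2(P − 10.5).
New equilibrium: consumers pay $53.5, producers receive $64, Q = 198. (Wedge: Pb − Ps = −10.5.)

Consumers pay $53.5; producers receive $64; quantity = 198.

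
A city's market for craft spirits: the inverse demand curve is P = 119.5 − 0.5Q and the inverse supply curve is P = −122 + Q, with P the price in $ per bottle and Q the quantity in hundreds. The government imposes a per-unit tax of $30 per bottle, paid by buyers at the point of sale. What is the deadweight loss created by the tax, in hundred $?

Deadweight loss = $300 hundred.

Inverting to Q(P) form: Qd = 239 − 2P; Qs = P + 122.
Without the tax, 239 − 2P = P + 122 gives 3P = 117, so P* = $39 and Q* = 161.
With the tax collected from buyers, demand (in seller-price terms) shifts: Qd = 239 − 2(P + 30).
Solving gives Q = 141 with buyers paying $49 and sellers receiving $19 (the $30 wedge).
Quantity falls by |ΔQ| = |161 − 141| = 20.
DWL = ½ · t · |ΔQ| = ½ · 30 · 20 = $300.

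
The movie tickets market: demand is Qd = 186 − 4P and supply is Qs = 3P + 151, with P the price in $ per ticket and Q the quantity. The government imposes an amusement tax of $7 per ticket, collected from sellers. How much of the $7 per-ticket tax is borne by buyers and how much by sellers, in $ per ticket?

Buyers bear $3 per ticket; sellers bear $4 per ticket.

Without the tax, 186 − 4P = 3P + 151 gives 7P = 35, so P* = $5 and Q* = 166.
With the tax collected from sellers, supply shifts: Qs = 3(P − 7) + 151.
New equilibrium: buyers pay $8, sellers receive $1, Q = 154. (Wedge: Pb − Ps = 7.)
Burden on buyers: $3; on sellers: $4. (They sum to $7.)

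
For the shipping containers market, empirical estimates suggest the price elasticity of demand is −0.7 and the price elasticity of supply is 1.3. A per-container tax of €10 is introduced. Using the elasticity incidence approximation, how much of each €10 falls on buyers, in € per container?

Buyers bear ≈ €6.5 per container.

Incidence ratio: buyers' share ≈ εs / (εs + |εd|) = 1.3 / (1.3 + 0.7) = 0.65.
So buyers bear ≈ 0.65 × €10 = €6.5; producers bear €3.5.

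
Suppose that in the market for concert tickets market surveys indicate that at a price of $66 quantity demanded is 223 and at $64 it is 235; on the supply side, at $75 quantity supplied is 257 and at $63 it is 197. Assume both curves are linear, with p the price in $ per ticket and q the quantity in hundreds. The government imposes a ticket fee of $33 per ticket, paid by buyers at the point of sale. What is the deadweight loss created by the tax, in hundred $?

Deadweight loss = $1485 hundred.

Demand slope: (235 − 223)/(64 − 66) = -6, so qd = 619 − 6p.
Supply slope: (197 − 257)/(63 − 75) = 5, so qs = 5p − 118.
Without the tax, 619 − 6p = 5p − 118 gives 11p = 737, so p* = $67 and q* = 217.
With the tax collected from buyers, demand (in seller-price terms) shifts: qd = 619 − 6(p + 33).
Solving gives q = 127 with buyers paying $82 and suppliers receiving $49 (the $33 wedge).
Quantity falls by |ΔQ| = |217 − 127| = 90.
DWL = ½ · t · |ΔQ| = ½ · 33 · 90 = $1485.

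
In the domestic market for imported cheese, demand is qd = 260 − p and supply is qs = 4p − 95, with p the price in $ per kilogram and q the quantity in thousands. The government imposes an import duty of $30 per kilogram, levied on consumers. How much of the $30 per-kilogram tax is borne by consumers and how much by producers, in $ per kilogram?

Before the tax: set 260 − p = 4p − 95 → p* = $71, q* = 189.
With the tax collected from consumers, demand (in seller-price terms) shifts: qd = 260 − (p + 30).
Solving gives q = 165 with consumers paying $95 and producers receiving $65 (the $30 wedge).
Burden on consumers: $24; on producers: $6. (They sum to $30.)

Consumers bear $24 per kilogram; producers bear $6 per kilogram.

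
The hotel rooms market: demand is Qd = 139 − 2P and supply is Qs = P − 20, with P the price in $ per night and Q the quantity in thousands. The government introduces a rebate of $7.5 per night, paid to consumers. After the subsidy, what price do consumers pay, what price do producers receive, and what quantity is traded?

Consumers pay $50.5; producers receive $58; quantity = 38.

Before the subsidy: set 139 − 2P = P − 20 → P* = $53, Q* = 33.
With a per-unit subsidy paid to consumers, each effectively pays P − 7.5, so demand becomes Qd = 139 − 2(P − 7.5).
New equilibrium: consumers pay $50.5, producers receive $58, Q = 38. (Wedge: Pb − Ps = −7.5.)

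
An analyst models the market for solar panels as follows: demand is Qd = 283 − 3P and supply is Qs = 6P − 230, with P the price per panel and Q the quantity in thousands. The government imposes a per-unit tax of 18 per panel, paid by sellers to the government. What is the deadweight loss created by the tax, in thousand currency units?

Deadweight loss = 324 thousand.

Without the tax, 283 − 3P = 6P − 230 gives 9P = 513, so P* = 57 and Q* = 112.
With the tax collected from sellers, supply shifts: Qs = 6(P − 18) − 230.
New equilibrium: consumers pay 69, sellers receive 51, Q = 76. (Wedge: Pb − Ps = 18.)
Quantity falls by |ΔQ| = |112 − 76| = 36.
DWL = ½ · t · |ΔQ| = ½ · 18 · 36 = 324.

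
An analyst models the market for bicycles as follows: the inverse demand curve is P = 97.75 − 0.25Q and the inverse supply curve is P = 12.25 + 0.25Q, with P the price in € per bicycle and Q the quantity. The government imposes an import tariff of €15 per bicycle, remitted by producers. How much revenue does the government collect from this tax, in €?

Rewrite in direct form: Qd = 391 − 4P and Qs = 4P − 49.
Without the tax, 391 − 4P = 4P − 49 gives 8P = 440, so P* = €55 and Q* = 171.
With the tax collected from producers, supply shifts: Qs = 4(P − 15) − 49.
New equilibrium: consumers pay €62.5, producers receive €47.5, Q = 141. (Wedge: Pb − Ps = 15.)
Revenue = t · Q = 15 · 141 = €2115.

Tax revenue = €2115.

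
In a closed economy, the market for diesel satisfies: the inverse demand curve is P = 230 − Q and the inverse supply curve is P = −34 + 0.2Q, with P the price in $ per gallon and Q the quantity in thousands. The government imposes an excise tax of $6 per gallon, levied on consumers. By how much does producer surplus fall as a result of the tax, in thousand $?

Inverting to Q(P) form: Qd = 230 − P; Qs = 5P + 170.
Without the tax, 230 − P = 5P + 170 gives 6P = 60, so P* = $10 and Q* = 220.
With the tax collected from consumers, demand (in seller-price terms) shifts: Qd = 230 − (P + 6).
New equilibrium: consumers pay $15, producers receive $9, Q = 215. (Wedge: Pb − Ps = 6.)
ΔPS is the trapezoid between Q = 215 and Q = 220 of height $1: ½ · (220 + 215) · 1 = $217.5.

Producer surplus falls by $217.5 thousand.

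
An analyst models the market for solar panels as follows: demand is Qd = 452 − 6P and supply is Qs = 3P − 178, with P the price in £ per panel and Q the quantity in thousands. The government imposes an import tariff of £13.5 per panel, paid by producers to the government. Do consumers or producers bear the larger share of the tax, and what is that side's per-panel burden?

Without the tax, 452 − 6P = 3P − 178 gives 9P = 630, so P* = £70 and Q* = 32.
With the tax collected from producers, supply shifts: Qs = 3(P − 13.5) − 178.
Solving gives Q = 5 with consumers paying £74.5 and producers receiving £61 (the £13.5 wedge).
Per-panel burden: consumers £4.5, producers £9.
Producers take the larger share because supply is less price-elastic here (demand slope 6 vs supply slope 3).

Producers bear the larger share: £9 per panel.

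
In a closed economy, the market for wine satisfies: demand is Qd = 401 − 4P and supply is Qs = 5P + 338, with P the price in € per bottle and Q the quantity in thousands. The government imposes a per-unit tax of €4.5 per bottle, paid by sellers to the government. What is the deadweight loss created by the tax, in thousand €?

Before the tax: set 401 − 4P = 5P + 338 → P* = €7, Q* = 373.
With the tax collected from sellers, supply shifts: Qs = 5(P − 4.5) + 338.
New equilibrium: buyers pay €9.5, sellers receive €5, Q = 363. (Wedge: Pb − Ps = 4.5.)
Quantity falls by |ΔQ| = |373 − 363| = 10.
DWL = ½ · t · |ΔQ| = ½ · 4.5 · 10 = €22.5.

Deadweight loss = €22.5 thousand.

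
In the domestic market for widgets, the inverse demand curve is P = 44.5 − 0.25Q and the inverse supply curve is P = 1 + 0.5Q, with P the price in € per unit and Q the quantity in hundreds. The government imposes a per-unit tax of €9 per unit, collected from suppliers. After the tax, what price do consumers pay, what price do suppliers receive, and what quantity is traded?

Rewrite in direct form: Qd = 178 − 4P and Qs = 2P − 2.
Without the tax, 178 − 4P = 2P − 2 gives 6P = 180, so P* = €30 and Q* = 58.
With the tax collected from suppliers, supply shifts: Qs = 2(P − 9) − 2.
New equilibrium: consumers pay €33, suppliers receive €24, Q = 46. (Wedge: Pb − Ps = 9.)
The less price-elastic side of the market bears the larger share of a per-unit tax.

Consumers pay €33; suppliers receive €24; quantity = 46.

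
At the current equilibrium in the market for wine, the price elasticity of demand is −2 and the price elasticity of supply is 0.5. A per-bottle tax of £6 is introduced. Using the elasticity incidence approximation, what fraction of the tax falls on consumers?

Incidence ratio: consumers' share ≈ εs / (εs + |εd|) = 0.5 / (0.5 + 2) = 0.2.
Supply is the less elastic side, so consumers bear the smaller share.

Consumers' share ≈ 0.2.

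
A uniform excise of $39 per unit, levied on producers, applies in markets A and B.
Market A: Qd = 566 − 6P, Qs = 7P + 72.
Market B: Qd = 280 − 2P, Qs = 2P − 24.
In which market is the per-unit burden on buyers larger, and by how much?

Market A: pre-tax P* = $38, Q* = 338; post-tax Q = 212; per-unit burden on buyers = $21.
Market B: pre-tax P* = $76, Q* = 128; post-tax Q = 89; per-unit burden on buyers = $19.5.
Difference: $21 vs $19.5 → market A is larger by $1.5.

Market A, by $1.5.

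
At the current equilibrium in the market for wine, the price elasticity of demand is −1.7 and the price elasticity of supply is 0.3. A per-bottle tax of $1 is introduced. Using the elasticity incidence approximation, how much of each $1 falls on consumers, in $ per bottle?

Consumers bear ≈ $0.15 per bottle.

Incidence ratio: consumers' share ≈ εs / (εs + |εd|) = 0.3 / (0.3 + 1.7) = 0.15.
So consumers bear ≈ 0.15 × $1 = $0.15; producers bear $0.85.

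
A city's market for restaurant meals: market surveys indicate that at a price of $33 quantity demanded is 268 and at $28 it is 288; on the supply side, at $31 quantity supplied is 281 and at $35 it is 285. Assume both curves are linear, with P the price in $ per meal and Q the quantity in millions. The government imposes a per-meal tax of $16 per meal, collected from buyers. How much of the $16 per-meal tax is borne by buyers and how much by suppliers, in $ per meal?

Demand slope: (288 − 268)/(28 − 33) = -4, so Qd = 400 − 4P.
Supply slope: (285 − 281)/(35 − 31) = 1, so Qs = P + 250.
Before the tax: set 400 − 4P = P + 250 → P* = $30, Q* = 280.
With the tax collected from buyers, demand (in seller-price terms) shifts: Qd = 400 − 4(P + 16).
Solving gives Q = 267.2 with buyers paying $33.2 and suppliers receiving $17.2 (the $16 wedge).
Burden on buyers: $3.2; on suppliers: $12.8. (They sum to $16.)
The less price-elastic side of the market bears the larger share of a per-unit tax.

Buyers bear $3.2 per meal; suppliers bear $12.8 per meal.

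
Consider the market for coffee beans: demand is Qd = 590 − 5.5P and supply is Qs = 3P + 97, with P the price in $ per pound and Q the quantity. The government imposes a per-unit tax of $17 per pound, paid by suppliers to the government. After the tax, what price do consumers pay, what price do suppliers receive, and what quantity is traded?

Consumers pay $64; suppliers receive $47; quantity = 238.

Before the tax: set 590 − 5.5P = 3P + 97 → P* = $58, Q* = 271.
With the tax collected from suppliers, supply shifts: Qs = 3(P − 17) + 97.
Solving gives Q = 238 with consumers paying $64 and suppliers receiving $47 (the $17 wedge).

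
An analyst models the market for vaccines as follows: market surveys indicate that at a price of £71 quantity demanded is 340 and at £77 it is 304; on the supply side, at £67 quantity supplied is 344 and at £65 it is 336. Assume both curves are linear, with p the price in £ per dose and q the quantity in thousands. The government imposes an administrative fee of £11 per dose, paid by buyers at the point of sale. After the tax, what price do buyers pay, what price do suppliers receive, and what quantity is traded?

Demand slope: (304 − 340)/(77 − 71) = -6, so qd = 766 − 6p.
Supply slope: (336 − 344)/(65 − 67) = 4, so qs = 4p + 76.
Before the tax: set 766 − 6p = 4p + 76 → p* = £69, q* = 352.
With the tax collected from buyers, demand (in seller-price terms) shifts: qd = 766 − 6(p + 11).
Solving gives q = 325.6 with buyers paying £73.4 and suppliers receiving £62.4 (the £11 wedge).
The less price-elastic side of the market bears the larger share of a per-unit tax.

Buyers pay £73.4; suppliers receive £62.4; quantity = 325.6.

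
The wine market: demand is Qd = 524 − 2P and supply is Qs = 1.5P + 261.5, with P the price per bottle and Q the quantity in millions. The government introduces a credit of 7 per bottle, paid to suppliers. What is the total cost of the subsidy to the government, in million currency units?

Government outlay = 2660 million.

Without the subsidy, 524 − 2P = 1.5P + 261.5 gives 3.5P = 262.5, so P* = 75 and Q* = 374.
With a per-unit subsidy paid to suppliers, each receives P + 7 per unit sold, so supply becomes Qs = 1.5(P + 7) + 261.5.
New equilibrium: buyers pay 72, suppliers receive 79, Q = 380. (Wedge: Pb − Ps = −7.)
Outlay = t · Q = 7 · 380 = 2660.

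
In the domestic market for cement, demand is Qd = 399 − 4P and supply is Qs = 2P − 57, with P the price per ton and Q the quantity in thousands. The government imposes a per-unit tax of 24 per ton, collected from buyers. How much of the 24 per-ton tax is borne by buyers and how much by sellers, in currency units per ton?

Buyers bear 8 per ton; sellers bear 16 per ton.

Without the tax, 399 − 4P = 2P − 57 gives 6P = 456, so P* = 76 and Q* = 95.
With the tax collected from buyers, demand (in seller-price terms) shifts: Qd = 399 − 4(P + 24).
Solving gives Q = 63 with buyers paying 84 and sellers receiving 60 (the 24 wedge).
Burden on buyers: 8; on sellers: 16. (They sum to 24.)
The less price-elastic side of the market bears the larger share of a per-unit tax.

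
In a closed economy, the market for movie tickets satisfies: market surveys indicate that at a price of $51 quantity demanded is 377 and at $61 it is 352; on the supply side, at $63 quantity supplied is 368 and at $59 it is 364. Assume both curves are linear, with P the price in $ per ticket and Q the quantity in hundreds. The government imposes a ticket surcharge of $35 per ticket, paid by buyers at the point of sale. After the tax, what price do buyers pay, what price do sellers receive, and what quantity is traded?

Buyers pay $67; sellers receive $32; quantity = 337.

Demand slope: (352 − 377)/(61 − 51) = -2.5, so Qd = 504.5 − 2.5P.
Supply slope: (364 − 368)/(59 − 63) = 1, so Qs = P + 305.
Before the tax: set 504.5 − 2.5P = P + 305 → P* = $57, Q* = 362.
With the tax collected from buyers, demand (in seller-price terms) shifts: Qd = 504.5 − 2.5(P + 35).
Solving gives Q = 337 with buyers paying $67 and sellers receiving $32 (the $35 wedge).
The less price-elastic side of the market bears the larger share of a per-unit tax.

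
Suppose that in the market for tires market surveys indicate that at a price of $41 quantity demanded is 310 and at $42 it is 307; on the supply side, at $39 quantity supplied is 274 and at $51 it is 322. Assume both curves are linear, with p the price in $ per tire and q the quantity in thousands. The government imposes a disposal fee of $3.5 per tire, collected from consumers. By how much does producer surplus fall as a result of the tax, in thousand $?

Producer surplus falls by $442.5 thousand.

Demand slope: (307 − 310)/(42 − 41) = -3, so qd = 433 − 3p.
Supply slope: (322 − 274)/(51 − 39) = 4, so qs = 4p + 118.
Without the tax, 433 − 3p = 4p + 118 gives 7p = 315, so p* = $45 and q* = 298.
With the tax collected from consumers, demand (in seller-price terms) shifts: qd = 433 − 3(p + 3.5).
New equilibrium: consumers pay $47, suppliers receive $43.5, q = 292. (Wedge: pb − ps = 3.5.)
ΔPS is the trapezoid between Q = 292 and Q = 298 of height $1.5: ½ · (298 + 292) · 1.5 = $442.5.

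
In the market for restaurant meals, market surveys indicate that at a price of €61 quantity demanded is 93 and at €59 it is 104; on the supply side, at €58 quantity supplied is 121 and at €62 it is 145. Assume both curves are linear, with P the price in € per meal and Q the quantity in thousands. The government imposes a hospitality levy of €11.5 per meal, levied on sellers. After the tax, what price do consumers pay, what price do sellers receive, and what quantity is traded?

Demand slope: (104 − 93)/(59 − 61) = -5.5, so Qd = 428.5 − 5.5P.
Supply slope: (145 − 121)/(62 − 58) = 6, so Qs = 6P − 227.
Before the tax: set 428.5 − 5.5P = 6P − 227 → P* = €57, Q* = 115.
With the tax collected from sellers, supply shifts: Qs = 6(P − 11.5) − 227.
New equilibrium: consumers pay €63, sellers receive €51.5, Q = 82. (Wedge: Pb − Ps = 11.5.)
The less price-elastic side of the market bears the larger share of a per-unit tax.

Consumers pay €63; sellers receive €51.5; quantity = 82.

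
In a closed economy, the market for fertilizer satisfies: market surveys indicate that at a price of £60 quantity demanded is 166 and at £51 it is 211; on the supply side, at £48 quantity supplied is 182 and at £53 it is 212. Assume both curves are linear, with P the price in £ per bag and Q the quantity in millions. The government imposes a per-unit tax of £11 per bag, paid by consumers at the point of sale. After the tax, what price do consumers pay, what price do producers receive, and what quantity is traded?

Consumers pay £58; producers receive £47; quantity = 176.

Demand slope: (211 − 166)/(51 − 60) = -5, so Qd = 466 − 5P.
Supply slope: (212 − 182)/(53 − 48) = 6, so Qs = 6P − 106.
Before the tax: set 466 − 5P = 6P − 106 → P* = £52, Q* = 206.
With the tax collected from consumers, demand (in seller-price terms) shifts: Qd = 466 − 5(P + 11).
New equilibrium: consumers pay £58, producers receive £47, Q = 176. (Wedge: Pb − Ps = 11.)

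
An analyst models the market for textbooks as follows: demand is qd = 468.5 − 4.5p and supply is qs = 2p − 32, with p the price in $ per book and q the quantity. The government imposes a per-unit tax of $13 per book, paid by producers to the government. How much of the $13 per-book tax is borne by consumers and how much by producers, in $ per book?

Consumers bear $4 per book; producers bear $9 per book.

Before the tax: set 468.5 − 4.5p = 2p − 32 → p* = $77, q* = 122.
With the tax collected from producers, supply shifts: qs = 2(p − 13) − 32.
Solving gives q = 104 with consumers paying $81 and producers receiving $68 (the $13 wedge).
Burden on consumers: $4; on producers: $9. (They sum to $13.)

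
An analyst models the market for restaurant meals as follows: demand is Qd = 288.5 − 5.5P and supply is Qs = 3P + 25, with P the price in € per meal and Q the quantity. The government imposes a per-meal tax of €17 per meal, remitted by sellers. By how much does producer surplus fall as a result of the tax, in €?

Without the tax, 288.5 − 5.5P = 3P + 25 gives 8.5P = 263.5, so P* = €31 and Q* = 118.
With the tax collected from sellers, supply shifts: Qs = 3(P − 17) + 25.
New equilibrium: buyers pay €37, sellers receive €20, Q = 85. (Wedge: Pb − Ps = 17.)
ΔPS is the trapezoid between Q = 85 and Q = 118 of height €11: ½ · (118 + 85) · 11 = €1116.5.

Producer surplus falls by €1116.5.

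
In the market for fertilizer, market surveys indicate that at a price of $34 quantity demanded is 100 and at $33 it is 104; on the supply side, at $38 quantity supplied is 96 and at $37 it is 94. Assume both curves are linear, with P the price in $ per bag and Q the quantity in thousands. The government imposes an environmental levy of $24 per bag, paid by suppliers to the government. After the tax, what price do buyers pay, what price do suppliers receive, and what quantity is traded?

Buyers pay $44; suppliers receive $20; quantity = 60.

Demand slope: (104 − 100)/(33 − 34) = -4, so Qd = 236 − 4P.
Supply slope: (94 − 96)/(37 − 38) = 2, so Qs = 2P + 20.
Without the tax, 236 − 4P = 2P + 20 gives 6P = 216, so P* = $36 and Q* = 92.
With the tax collected from suppliers, supply shifts: Qs = 2(P − 24) + 20.
Solving gives Q = 60 with buyers paying $44 and suppliers receiving $20 (the $24 wedge).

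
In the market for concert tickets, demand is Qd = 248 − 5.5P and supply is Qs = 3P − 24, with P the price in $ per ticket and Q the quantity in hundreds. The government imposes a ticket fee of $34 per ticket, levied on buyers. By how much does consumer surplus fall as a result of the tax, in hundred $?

Without the tax, 248 − 5.5P = 3P − 24 gives 8.5P = 272, so P* = $32 and Q* = 72.
With the tax collected from buyers, demand (in seller-price terms) shifts: Qd = 248 − 5.5(P + 34).
New equilibrium: buyers pay $44, producers receive $10, Q = 6. (Wedge: Pb − Ps = 34.)
ΔCS is the trapezoid between Q = 6 and Q = 72 of height $12: ½ · (72 + 6) · 12 = $468.

Consumer surplus falls by $468 hundred.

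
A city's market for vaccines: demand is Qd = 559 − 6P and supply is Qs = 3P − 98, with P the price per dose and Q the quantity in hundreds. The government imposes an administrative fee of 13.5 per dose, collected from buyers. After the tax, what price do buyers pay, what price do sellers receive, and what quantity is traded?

Before the tax: set 559 − 6P = 3P − 98 → P* = 73, Q* = 121.
With the tax collected from buyers, demand (in seller-price terms) shifts: Qd = 559 − 6(P + 13.5).
Solving gives Q = 94 with buyers paying 77.5 and sellers receiving 64 (the 13.5 wedge).

Buyers pay 77.5; sellers receive 64; quantity = 94.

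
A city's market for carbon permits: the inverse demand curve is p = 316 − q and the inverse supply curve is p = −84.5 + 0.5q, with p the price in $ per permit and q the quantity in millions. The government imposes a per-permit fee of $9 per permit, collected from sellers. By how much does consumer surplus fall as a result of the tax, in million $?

Rewrite in direct form: qd = 316 − p and qs = 2p + 169.
Before the tax: set 316 − p = 2p + 169 → p* = $49, q* = 267.
With the tax collected from sellers, supply shifts: qs = 2(p − 9) + 169.
Solving gives q = 261 with consumers paying $55 and sellers receiving $46 (the $9 wedge).
ΔCS is the trapezoid between Q = 261 and Q = 267 of height $6: ½ · (267 + 261) · 6 = $1584.

Consumer surplus falls by $1584 million.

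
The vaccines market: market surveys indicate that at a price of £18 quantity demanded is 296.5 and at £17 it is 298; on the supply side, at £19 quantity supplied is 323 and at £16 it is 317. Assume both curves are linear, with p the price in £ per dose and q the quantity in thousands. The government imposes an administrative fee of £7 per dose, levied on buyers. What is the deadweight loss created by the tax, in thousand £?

Deadweight loss = £21 thousand.

Demand slope: (298 − 296.5)/(17 − 18) = -1.5, so qd = 323.5 − 1.5p.
Supply slope: (317 − 323)/(16 − 19) = 2, so qs = 2p + 285.
Without the tax, 323.5 − 1.5p = 2p + 285 gives 3.5p = 38.5, so p* = £11 and q* = 307.
With the tax collected from buyers, demand (in seller-price terms) shifts: qd = 323.5 − 1.5(p + 7).
Solving gives q = 301 with buyers paying £15 and sellers receiving £8 (the £7 wedge).
Quantity falls by |ΔQ| = |307 − 301| = 6.
DWL = ½ · t · |ΔQ| = ½ · 7 · 6 = £21.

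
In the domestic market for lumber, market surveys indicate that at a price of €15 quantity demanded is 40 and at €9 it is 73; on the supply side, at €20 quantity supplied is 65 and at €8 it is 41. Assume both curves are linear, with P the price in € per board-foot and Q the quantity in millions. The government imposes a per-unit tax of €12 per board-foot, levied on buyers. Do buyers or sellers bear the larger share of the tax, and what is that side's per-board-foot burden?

Demand slope: (73 − 40)/(9 − 15) = -5.5, so Qd = 122.5 − 5.5P.
Supply slope: (41 − 65)/(8 − 20) = 2, so Qs = 2P + 25.
Before the tax: set 122.5 − 5.5P = 2P + 25 → P* = €13, Q* = 51.
With the tax collected from buyers, demand (in seller-price terms) shifts: Qd = 122.5 − 5.5(P + 12).
Solving gives Q = 33.4 with buyers paying €16.2 and sellers receiving €4.2 (the €12 wedge).
Per-board-foot burden: buyers €3.2, sellers €8.8.
Sellers take the larger share because supply is less price-elastic here (demand slope 5.5 vs supply slope 2).

Sellers bear the larger share: €8.8 per board-foot.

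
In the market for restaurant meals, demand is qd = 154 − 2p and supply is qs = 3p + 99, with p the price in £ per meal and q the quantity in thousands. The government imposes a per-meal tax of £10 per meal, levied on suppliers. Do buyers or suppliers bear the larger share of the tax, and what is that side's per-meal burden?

Before the tax: set 154 − 2p = 3p + 99 → p* = £11, q* = 132.
With the tax collected from suppliers, supply shifts: qs = 3(p − 10) + 99.
New equilibrium: buyers pay £17, suppliers receive £7, q = 120. (Wedge: pb − ps = 10.)
Per-meal burden: buyers £6, suppliers £4.
Buyers take the larger share because demand is less price-elastic here (demand slope 2 vs supply slope 3).

Buyers bear the larger share: £6 per meal.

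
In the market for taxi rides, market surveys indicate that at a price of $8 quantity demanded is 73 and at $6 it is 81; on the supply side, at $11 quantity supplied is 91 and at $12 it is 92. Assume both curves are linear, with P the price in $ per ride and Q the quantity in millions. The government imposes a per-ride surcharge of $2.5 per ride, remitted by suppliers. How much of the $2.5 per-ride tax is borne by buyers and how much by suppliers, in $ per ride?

Demand slope: (81 − 73)/(6 − 8) = -4, so Qd = 105 − 4P.
Supply slope: (92 − 91)/(12 − 11) = 1, so Qs = P + 80.
Without the tax, 105 − 4P = P + 80 gives 5P = 25, so P* = $5 and Q* = 85.
With the tax collected from suppliers, supply shifts: Qs = (P − 2.5) + 80.
Solving gives Q = 83 with buyers paying $5.5 and suppliers receiving $3 (the $2.5 wedge).
Burden on buyers: $0.5; on suppliers: $2. (They sum to $2.5.)
The less price-elastic side of the market bears the larger share of a per-unit tax.

Buyers bear $0.5 per ride; suppliers bear $2 per ride.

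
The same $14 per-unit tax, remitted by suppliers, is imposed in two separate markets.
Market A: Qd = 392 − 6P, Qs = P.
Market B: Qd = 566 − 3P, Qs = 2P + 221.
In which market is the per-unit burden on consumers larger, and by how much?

Market A: pre-tax P* = $56, Q* = 56; post-tax Q = 44; per-unit burden on consumers = $2.
Market B: pre-tax P* = $69, Q* = 359; post-tax Q = 342.2; per-unit burden on consumers = $5.6.
Difference: $2 vs $5.6 → market B is larger by $3.6.

Market B, by $3.6.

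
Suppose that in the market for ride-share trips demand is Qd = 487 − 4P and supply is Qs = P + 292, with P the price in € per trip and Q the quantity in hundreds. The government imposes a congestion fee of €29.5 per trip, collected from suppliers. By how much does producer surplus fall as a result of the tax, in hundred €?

Producer surplus falls by €7533.12 hundred.

Without the tax, 487 − 4P = P + 292 gives 5P = 195, so P* = €39 and Q* = 331.
With the tax collected from suppliers, supply shifts: Qs = (P − 29.5) + 292.
New equilibrium: buyers pay €44.9, suppliers receive €15.4, Q = 307.4. (Wedge: Pb − Ps = 29.5.)
ΔPS is the trapezoid between Q = 307.4 and Q = 331 of height €23.6: ½ · (331 + 307.4) · 23.6 = €7533.12.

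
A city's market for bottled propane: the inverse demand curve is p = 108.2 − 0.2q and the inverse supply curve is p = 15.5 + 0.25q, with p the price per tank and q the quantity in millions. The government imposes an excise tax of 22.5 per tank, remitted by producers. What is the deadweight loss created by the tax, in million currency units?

Deadweight loss = 562.5 million.

Rewrite in direct form: qd = 541 − 5p and qs = 4p − 62.
Without the tax, 541 − 5p = 4p − 62 gives 9p = 603, so p* = 67 and q* = 206.
With the tax collected from producers, supply shifts: qs = 4(p − 22.5) − 62.
New equilibrium: buyers pay 77, producers receive 54.5, q = 156. (Wedge: pb − ps = 22.5.)
Quantity falls by |ΔQ| = |206 − 156| = 50.
DWL = ½ · t · |ΔQ| = ½ · 22.5 · 50 = 562.5.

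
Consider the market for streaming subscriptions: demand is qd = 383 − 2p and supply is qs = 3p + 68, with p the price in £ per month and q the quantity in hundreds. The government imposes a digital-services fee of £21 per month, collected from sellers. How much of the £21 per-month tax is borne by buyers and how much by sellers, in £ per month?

Without the tax, 383 − 2p = 3p + 68 gives 5p = 315, so p* = £63 and q* = 257.
With the tax collected from sellers, supply shifts: qs = 3(p − 21) + 68.
Solving gives q = 231.8 with buyers paying £75.6 and sellers receiving £54.6 (the £21 wedge).
Burden on buyers: £12.6; on sellers: £8.4. (They sum to £21.)

Buyers bear £12.6 per month; sellers bear £8.4 per month.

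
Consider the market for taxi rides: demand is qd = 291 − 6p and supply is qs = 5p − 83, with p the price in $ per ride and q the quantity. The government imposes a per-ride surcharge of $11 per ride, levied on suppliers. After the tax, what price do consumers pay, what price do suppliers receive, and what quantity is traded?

Consumers pay $39; suppliers receive $28; quantity = 57.

Before the tax: set 291 − 6p = 5p − 83 → p* = $34, q* = 87.
With the tax collected from suppliers, supply shifts: qs = 5(p − 11) − 83.
New equilibrium: consumers pay $39, suppliers receive $28, q = 57. (Wedge: pb − ps = 11.)
The less price-elastic side of the market bears the larger share of a per-unit tax.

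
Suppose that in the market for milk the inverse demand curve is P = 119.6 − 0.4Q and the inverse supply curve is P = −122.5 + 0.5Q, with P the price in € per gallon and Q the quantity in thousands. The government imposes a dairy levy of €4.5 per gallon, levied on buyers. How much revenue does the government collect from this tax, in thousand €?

Tax revenue = €1188 thousand.

Rewrite in direct form: Qd = 299 − 2.5P and Qs = 2P + 245.
Without the tax, 299 − 2.5P = 2P + 245 gives 4.5P = 54, so P* = €12 and Q* = 269.
With the tax collected from buyers, demand (in seller-price terms) shifts: Qd = 299 − 2.5(P + 4.5).
New equilibrium: buyers pay €14, suppliers receive €9.5, Q = 264. (Wedge: Pb − Ps = 4.5.)
Revenue = t · Q = 4.5 · 264 = €1188.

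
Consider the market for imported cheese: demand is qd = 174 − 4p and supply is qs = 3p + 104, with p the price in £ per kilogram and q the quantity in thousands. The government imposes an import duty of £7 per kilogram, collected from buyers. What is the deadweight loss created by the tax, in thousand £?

Without the tax, 174 − 4p = 3p + 104 gives 7p = 70, so p* = £10 and q* = 134.
With the tax collected from buyers, demand (in seller-price terms) shifts: qd = 174 − 4(p + 7).
Solving gives q = 122 with buyers paying £13 and suppliers receiving £6 (the £7 wedge).
Quantity falls by |ΔQ| = |134 − 122| = 12.
DWL = ½ · t · |ΔQ| = ½ · 7 · 12 = £42.

Deadweight loss = £42 thousand.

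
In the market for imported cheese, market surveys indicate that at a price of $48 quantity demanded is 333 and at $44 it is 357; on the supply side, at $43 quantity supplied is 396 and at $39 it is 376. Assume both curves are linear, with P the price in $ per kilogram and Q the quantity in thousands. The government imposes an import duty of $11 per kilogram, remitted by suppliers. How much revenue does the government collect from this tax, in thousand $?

Tax revenue = $3861 thousand.

Demand slope: (357 − 333)/(44 − 48) = -6, so Qd = 621 − 6P.
Supply slope: (376 − 396)/(39 − 43) = 5, so Qs = 5P + 181.
Before the tax: set 621 − 6P = 5P + 181 → P* = $40, Q* = 381.
With the tax collected from suppliers, supply shifts: Qs = 5(P − 11) + 181.
New equilibrium: buyers pay $45, suppliers receive $34, Q = 351. (Wedge: Pb − Ps = 11.)
Revenue = t · Q = 11 · 351 = $3861.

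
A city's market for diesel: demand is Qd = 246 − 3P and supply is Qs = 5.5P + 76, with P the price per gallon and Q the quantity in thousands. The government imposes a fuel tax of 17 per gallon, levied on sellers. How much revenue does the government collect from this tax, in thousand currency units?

Tax revenue = 2601 thousand.

Without the tax, 246 − 3P = 5.5P + 76 gives 8.5P = 170, so P* = 20 and Q* = 186.
With the tax collected from sellers, supply shifts: Qs = 5.5(P − 17) + 76.
Solving gives Q = 153 with buyers paying 31 and sellers receiving 14 (the 17 wedge).
Revenue = t · Q = 17 · 153 = 2601.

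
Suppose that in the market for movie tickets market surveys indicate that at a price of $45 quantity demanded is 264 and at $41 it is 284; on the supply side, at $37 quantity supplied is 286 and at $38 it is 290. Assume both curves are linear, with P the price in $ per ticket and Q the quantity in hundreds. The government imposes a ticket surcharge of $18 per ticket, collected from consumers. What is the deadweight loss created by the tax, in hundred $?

Deadweight loss = $360 hundred.

Demand slope: (284 − 264)/(41 − 45) = -5, so Qd = 489 − 5P.
Supply slope: (290 − 286)/(38 − 37) = 4, so Qs = 4P + 138.
Without the tax, 489 − 5P = 4P + 138 gives 9P = 351, so P* = $39 and Q* = 294.
With the tax collected from consumers, demand (in seller-price terms) shifts: Qd = 489 − 5(P + 18).
Solving gives Q = 254 with consumers paying $47 and producers receiving $29 (the $18 wedge).
Quantity falls by |ΔQ| = |294 − 254| = 40.
DWL = ½ · t · |ΔQ| = ½ · 18 · 40 = $360.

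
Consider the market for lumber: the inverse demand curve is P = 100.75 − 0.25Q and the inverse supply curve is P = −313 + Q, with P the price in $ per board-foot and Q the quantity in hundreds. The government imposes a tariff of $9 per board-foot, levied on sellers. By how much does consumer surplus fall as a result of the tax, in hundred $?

Rewrite in direct form: Qd = 403 − 4P and Qs = P + 313.
Before the tax: set 403 − 4P = P + 313 → P* = $18, Q* = 331.
With the tax collected from sellers, supply shifts: Qs = (P − 9) + 313.
New equilibrium: consumers pay $19.8, sellers receive $10.8, Q = 323.8. (Wedge: Pb − Ps = 9.)
ΔCS is the trapezoid between Q = 323.8 and Q = 331 of height $1.8: ½ · (331 + 323.8) · 1.8 = $589.32.

Consumer surplus falls by $589.32 hundred.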